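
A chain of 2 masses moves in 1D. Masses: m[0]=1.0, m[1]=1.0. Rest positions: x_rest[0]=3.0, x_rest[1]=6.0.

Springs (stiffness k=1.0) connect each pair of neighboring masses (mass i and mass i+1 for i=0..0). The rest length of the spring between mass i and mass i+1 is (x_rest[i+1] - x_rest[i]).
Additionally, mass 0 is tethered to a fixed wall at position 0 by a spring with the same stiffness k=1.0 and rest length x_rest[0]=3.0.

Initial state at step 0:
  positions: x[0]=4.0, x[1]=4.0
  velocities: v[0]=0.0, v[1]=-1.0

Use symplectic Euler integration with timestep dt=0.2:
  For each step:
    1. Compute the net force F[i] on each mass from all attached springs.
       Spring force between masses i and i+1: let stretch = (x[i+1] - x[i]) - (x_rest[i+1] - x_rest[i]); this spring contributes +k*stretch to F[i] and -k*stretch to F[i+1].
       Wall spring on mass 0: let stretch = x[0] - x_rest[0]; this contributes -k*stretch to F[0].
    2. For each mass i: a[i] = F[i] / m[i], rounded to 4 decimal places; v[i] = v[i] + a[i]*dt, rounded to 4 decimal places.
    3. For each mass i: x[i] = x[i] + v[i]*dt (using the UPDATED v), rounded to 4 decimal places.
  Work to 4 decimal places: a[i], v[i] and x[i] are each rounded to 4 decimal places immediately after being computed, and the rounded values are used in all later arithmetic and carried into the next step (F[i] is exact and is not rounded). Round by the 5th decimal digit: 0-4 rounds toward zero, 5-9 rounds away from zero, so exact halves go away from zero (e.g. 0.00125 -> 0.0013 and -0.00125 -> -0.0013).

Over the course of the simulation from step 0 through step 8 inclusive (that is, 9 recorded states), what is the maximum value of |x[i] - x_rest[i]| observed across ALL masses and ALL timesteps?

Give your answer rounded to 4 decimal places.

Step 0: x=[4.0000 4.0000] v=[0.0000 -1.0000]
Step 1: x=[3.8400 3.9200] v=[-0.8000 -0.4000]
Step 2: x=[3.5296 3.9568] v=[-1.5520 0.1840]
Step 3: x=[3.0951 4.0965] v=[-2.1725 0.6986]
Step 4: x=[2.5769 4.3162] v=[-2.5912 1.0983]
Step 5: x=[2.0252 4.5863] v=[-2.7587 1.3504]
Step 6: x=[1.4949 4.8739] v=[-2.6515 1.4382]
Step 7: x=[1.0400 5.1464] v=[-2.2747 1.3624]
Step 8: x=[0.7077 5.3746] v=[-1.6614 1.1411]
Max displacement = 2.2923

Answer: 2.2923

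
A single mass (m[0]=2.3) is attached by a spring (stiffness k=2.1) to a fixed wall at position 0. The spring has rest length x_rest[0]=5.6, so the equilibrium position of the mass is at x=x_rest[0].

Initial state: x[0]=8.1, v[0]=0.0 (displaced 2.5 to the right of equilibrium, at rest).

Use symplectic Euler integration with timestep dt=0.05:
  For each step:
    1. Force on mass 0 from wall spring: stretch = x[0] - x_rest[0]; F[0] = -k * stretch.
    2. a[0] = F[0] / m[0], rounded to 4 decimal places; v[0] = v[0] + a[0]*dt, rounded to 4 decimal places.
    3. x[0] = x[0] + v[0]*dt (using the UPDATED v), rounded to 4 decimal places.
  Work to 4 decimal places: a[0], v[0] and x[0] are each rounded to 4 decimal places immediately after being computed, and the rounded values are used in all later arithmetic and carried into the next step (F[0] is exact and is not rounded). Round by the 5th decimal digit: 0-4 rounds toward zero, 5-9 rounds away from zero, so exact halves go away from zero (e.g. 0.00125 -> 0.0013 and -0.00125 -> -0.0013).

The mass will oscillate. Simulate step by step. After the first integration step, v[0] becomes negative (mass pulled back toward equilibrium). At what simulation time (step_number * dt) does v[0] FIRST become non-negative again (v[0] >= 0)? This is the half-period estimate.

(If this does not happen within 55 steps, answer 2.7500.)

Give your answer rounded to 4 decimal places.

Step 0: x=[8.1000] v=[0.0000]
Step 1: x=[8.0943] v=[-0.1141]
Step 2: x=[8.0829] v=[-0.2280]
Step 3: x=[8.0658] v=[-0.3414]
Step 4: x=[8.0431] v=[-0.4540]
Step 5: x=[8.0148] v=[-0.5655]
Step 6: x=[7.9810] v=[-0.6757]
Step 7: x=[7.9418] v=[-0.7844]
Step 8: x=[7.8972] v=[-0.8913]
Step 9: x=[7.8474] v=[-0.9962]
Step 10: x=[7.7925] v=[-1.0988]
Step 11: x=[7.7326] v=[-1.1989]
Step 12: x=[7.6678] v=[-1.2963]
Step 13: x=[7.5983] v=[-1.3907]
Step 14: x=[7.5242] v=[-1.4819]
Step 15: x=[7.4457] v=[-1.5697]
Step 16: x=[7.3630] v=[-1.6540]
Step 17: x=[7.2763] v=[-1.7345]
Step 18: x=[7.1858] v=[-1.8110]
Step 19: x=[7.0916] v=[-1.8834]
Step 20: x=[6.9940] v=[-1.9515]
Step 21: x=[6.8932] v=[-2.0151]
Step 22: x=[6.7895] v=[-2.0741]
Step 23: x=[6.6831] v=[-2.1284]
Step 24: x=[6.5742] v=[-2.1778]
Step 25: x=[6.4631] v=[-2.2223]
Step 26: x=[6.3500] v=[-2.2617]
Step 27: x=[6.2352] v=[-2.2959]
Step 28: x=[6.1190] v=[-2.3249]
Step 29: x=[6.0016] v=[-2.3486]
Step 30: x=[5.8833] v=[-2.3669]
Step 31: x=[5.7643] v=[-2.3798]
Step 32: x=[5.6449] v=[-2.3873]
Step 33: x=[5.5254] v=[-2.3894]
Step 34: x=[5.4061] v=[-2.3860]
Step 35: x=[5.2872] v=[-2.3772]
Step 36: x=[5.1691] v=[-2.3629]
Step 37: x=[5.0519] v=[-2.3432]
Step 38: x=[4.9360] v=[-2.3182]
Step 39: x=[4.8216] v=[-2.2879]
Step 40: x=[4.7090] v=[-2.2524]
Step 41: x=[4.5984] v=[-2.2117]
Step 42: x=[4.4901] v=[-2.1660]
Step 43: x=[4.3843] v=[-2.1153]
Step 44: x=[4.2813] v=[-2.0598]
Step 45: x=[4.1813] v=[-1.9996]
Step 46: x=[4.0846] v=[-1.9348]
Step 47: x=[3.9913] v=[-1.8656]
Step 48: x=[3.9017] v=[-1.7922]
Step 49: x=[3.8160] v=[-1.7147]
Step 50: x=[3.7343] v=[-1.6333]
Step 51: x=[3.6569] v=[-1.5481]
Step 52: x=[3.5839] v=[-1.4594]
Step 53: x=[3.5155] v=[-1.3674]
Step 54: x=[3.4519] v=[-1.2722]
Step 55: x=[3.3932] v=[-1.1741]
v[0] did not become non-negative within 55 steps; using fallback time=2.7500

Answer: 2.7500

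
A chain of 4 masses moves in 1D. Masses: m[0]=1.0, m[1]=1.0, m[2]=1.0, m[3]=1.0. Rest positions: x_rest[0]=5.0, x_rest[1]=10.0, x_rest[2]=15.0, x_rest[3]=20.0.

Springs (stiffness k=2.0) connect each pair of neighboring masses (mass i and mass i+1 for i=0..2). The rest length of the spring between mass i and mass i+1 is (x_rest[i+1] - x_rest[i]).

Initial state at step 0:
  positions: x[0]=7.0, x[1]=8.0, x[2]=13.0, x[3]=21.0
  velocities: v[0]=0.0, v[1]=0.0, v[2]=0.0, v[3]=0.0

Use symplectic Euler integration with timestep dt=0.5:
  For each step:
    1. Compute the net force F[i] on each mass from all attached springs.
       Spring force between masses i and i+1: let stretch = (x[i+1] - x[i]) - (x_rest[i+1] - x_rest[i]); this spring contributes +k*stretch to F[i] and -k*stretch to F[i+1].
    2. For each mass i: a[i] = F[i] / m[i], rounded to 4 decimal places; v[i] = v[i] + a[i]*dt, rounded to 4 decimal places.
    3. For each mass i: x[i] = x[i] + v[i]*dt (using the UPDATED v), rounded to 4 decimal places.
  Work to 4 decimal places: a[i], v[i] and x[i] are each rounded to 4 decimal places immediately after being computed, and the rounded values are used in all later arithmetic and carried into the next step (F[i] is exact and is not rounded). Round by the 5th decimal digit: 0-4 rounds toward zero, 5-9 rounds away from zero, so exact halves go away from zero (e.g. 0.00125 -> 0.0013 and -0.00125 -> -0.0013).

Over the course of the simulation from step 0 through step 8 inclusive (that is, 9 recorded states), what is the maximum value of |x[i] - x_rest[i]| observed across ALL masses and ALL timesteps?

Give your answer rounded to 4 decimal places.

Step 0: x=[7.0000 8.0000 13.0000 21.0000] v=[0.0000 0.0000 0.0000 0.0000]
Step 1: x=[5.0000 10.0000 14.5000 19.5000] v=[-4.0000 4.0000 3.0000 -3.0000]
Step 2: x=[3.0000 11.7500 16.2500 18.0000] v=[-4.0000 3.5000 3.5000 -3.0000]
Step 3: x=[2.8750 11.3750 16.6250 18.1250] v=[-0.2500 -0.7500 0.7500 0.2500]
Step 4: x=[4.5000 9.3750 15.1250 20.0000] v=[3.2500 -4.0000 -3.0000 3.7500]
Step 5: x=[6.0625 7.8125 13.1875 21.9375] v=[3.1250 -3.1250 -3.8750 3.8750]
Step 6: x=[6.0000 8.0625 12.9375 22.0000] v=[-0.1250 0.5000 -0.5000 0.1250]
Step 7: x=[4.4688 9.7188 14.7813 20.0313] v=[-3.0625 3.3125 3.6875 -3.9375]
Step 8: x=[3.0626 11.2813 16.7188 17.9376] v=[-2.8125 3.1250 3.8750 -4.1875]
Max displacement = 2.1875

Answer: 2.1875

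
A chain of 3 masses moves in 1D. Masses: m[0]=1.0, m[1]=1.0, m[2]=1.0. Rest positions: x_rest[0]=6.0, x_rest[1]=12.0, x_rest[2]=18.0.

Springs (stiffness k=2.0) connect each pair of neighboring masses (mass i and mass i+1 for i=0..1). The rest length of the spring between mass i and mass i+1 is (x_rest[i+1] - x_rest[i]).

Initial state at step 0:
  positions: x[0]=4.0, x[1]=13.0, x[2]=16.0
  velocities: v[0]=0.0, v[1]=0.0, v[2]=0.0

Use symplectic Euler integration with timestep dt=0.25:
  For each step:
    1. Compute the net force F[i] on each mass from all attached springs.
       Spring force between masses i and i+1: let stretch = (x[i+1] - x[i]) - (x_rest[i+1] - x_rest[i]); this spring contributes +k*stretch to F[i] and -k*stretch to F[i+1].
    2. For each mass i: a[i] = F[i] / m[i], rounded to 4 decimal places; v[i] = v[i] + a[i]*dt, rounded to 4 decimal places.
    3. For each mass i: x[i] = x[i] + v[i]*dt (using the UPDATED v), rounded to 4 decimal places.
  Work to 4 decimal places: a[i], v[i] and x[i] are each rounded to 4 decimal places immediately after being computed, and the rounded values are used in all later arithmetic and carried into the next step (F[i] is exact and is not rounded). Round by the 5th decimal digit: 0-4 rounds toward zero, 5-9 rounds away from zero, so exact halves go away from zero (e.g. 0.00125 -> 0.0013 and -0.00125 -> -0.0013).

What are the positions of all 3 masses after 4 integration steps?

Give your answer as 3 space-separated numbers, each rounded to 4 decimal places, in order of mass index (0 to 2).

Answer: 5.9901 9.0201 17.9901

Derivation:
Step 0: x=[4.0000 13.0000 16.0000] v=[0.0000 0.0000 0.0000]
Step 1: x=[4.3750 12.2500 16.3750] v=[1.5000 -3.0000 1.5000]
Step 2: x=[4.9844 11.0313 16.9844] v=[2.4375 -4.8750 2.4375]
Step 3: x=[5.5997 9.8008 17.5997] v=[2.4610 -4.9219 2.4610]
Step 4: x=[5.9901 9.0201 17.9901] v=[1.5616 -3.1230 1.5616]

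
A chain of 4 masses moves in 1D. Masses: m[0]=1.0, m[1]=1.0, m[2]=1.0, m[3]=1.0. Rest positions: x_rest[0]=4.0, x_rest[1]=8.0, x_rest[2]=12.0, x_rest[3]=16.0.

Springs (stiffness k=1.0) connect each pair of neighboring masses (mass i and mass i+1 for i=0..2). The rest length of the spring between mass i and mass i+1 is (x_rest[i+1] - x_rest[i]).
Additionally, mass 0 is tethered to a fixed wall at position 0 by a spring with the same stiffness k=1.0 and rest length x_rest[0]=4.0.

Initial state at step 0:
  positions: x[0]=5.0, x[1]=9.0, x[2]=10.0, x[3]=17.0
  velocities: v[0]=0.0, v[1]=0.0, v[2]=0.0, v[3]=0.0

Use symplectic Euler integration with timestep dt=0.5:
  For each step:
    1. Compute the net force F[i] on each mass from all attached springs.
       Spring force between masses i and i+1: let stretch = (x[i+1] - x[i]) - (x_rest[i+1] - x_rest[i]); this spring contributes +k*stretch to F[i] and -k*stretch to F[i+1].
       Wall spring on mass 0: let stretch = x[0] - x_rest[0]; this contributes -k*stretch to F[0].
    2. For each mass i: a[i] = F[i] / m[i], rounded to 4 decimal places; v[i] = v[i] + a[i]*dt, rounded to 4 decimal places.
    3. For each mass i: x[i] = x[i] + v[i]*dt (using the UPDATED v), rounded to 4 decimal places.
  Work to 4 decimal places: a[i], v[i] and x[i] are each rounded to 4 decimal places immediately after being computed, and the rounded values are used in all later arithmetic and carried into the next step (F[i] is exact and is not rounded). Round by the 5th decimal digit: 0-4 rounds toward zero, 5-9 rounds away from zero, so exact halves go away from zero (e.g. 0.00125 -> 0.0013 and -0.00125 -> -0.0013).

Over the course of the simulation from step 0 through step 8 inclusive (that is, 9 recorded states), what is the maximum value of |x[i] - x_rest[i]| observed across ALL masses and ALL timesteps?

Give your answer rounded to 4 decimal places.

Step 0: x=[5.0000 9.0000 10.0000 17.0000] v=[0.0000 0.0000 0.0000 0.0000]
Step 1: x=[4.7500 8.2500 11.5000 16.2500] v=[-0.5000 -1.5000 3.0000 -1.5000]
Step 2: x=[4.1875 7.4375 13.3750 15.3125] v=[-1.1250 -1.6250 3.7500 -1.8750]
Step 3: x=[3.3906 7.2969 14.2500 14.8906] v=[-1.5938 -0.2813 1.7500 -0.8438]
Step 4: x=[2.7226 7.9180 13.5469 15.3086] v=[-1.3360 1.2421 -1.4063 0.8359]
Step 5: x=[2.6728 8.6475 11.8770 16.2862] v=[-0.0996 1.4589 -3.3399 1.9551]
Step 6: x=[3.4485 8.6907 10.5020 17.1615] v=[1.5514 0.0863 -2.7501 1.7505]
Step 7: x=[4.6727 7.8761 10.3390 17.3719] v=[2.4483 -1.6292 -0.3260 0.4208]
Step 8: x=[5.5296 6.8764 11.3185 16.8241] v=[1.7137 -1.9995 1.9590 -1.0957]
Max displacement = 2.2500

Answer: 2.2500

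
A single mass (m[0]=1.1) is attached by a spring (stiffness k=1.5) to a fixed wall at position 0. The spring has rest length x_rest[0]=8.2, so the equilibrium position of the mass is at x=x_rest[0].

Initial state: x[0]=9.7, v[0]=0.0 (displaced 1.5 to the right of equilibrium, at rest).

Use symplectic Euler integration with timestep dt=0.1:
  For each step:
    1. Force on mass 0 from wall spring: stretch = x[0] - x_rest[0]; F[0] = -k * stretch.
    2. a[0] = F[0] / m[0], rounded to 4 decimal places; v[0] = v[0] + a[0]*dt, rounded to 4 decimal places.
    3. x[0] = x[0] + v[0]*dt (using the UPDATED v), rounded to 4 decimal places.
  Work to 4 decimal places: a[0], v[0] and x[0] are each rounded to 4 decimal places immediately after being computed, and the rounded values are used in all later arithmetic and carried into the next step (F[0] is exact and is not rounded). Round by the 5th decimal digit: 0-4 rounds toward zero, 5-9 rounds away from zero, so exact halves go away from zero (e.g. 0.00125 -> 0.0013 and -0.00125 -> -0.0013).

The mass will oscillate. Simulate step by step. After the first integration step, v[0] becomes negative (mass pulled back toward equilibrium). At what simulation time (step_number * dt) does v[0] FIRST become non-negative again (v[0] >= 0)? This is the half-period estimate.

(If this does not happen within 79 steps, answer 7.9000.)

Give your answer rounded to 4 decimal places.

Answer: 2.7000

Derivation:
Step 0: x=[9.7000] v=[0.0000]
Step 1: x=[9.6795] v=[-0.2046]
Step 2: x=[9.6389] v=[-0.4064]
Step 3: x=[9.5786] v=[-0.6026]
Step 4: x=[9.4995] v=[-0.7906]
Step 5: x=[9.4027] v=[-0.9678]
Step 6: x=[9.2895] v=[-1.1318]
Step 7: x=[9.1615] v=[-1.2804]
Step 8: x=[9.0204] v=[-1.4115]
Step 9: x=[8.8681] v=[-1.5234]
Step 10: x=[8.7067] v=[-1.6145]
Step 11: x=[8.5383] v=[-1.6836]
Step 12: x=[8.3653] v=[-1.7297]
Step 13: x=[8.1901] v=[-1.7522]
Step 14: x=[8.0150] v=[-1.7509]
Step 15: x=[7.8424] v=[-1.7257]
Step 16: x=[7.6747] v=[-1.6769]
Step 17: x=[7.5142] v=[-1.6053]
Step 18: x=[7.3630] v=[-1.5118]
Step 19: x=[7.2232] v=[-1.3977]
Step 20: x=[7.0968] v=[-1.2645]
Step 21: x=[6.9854] v=[-1.1141]
Step 22: x=[6.8906] v=[-0.9485]
Step 23: x=[6.8136] v=[-0.7700]
Step 24: x=[6.7555] v=[-0.5810]
Step 25: x=[6.7171] v=[-0.3840]
Step 26: x=[6.6989] v=[-0.1818]
Step 27: x=[6.7012] v=[0.0229]
First v>=0 after going negative at step 27, time=2.7000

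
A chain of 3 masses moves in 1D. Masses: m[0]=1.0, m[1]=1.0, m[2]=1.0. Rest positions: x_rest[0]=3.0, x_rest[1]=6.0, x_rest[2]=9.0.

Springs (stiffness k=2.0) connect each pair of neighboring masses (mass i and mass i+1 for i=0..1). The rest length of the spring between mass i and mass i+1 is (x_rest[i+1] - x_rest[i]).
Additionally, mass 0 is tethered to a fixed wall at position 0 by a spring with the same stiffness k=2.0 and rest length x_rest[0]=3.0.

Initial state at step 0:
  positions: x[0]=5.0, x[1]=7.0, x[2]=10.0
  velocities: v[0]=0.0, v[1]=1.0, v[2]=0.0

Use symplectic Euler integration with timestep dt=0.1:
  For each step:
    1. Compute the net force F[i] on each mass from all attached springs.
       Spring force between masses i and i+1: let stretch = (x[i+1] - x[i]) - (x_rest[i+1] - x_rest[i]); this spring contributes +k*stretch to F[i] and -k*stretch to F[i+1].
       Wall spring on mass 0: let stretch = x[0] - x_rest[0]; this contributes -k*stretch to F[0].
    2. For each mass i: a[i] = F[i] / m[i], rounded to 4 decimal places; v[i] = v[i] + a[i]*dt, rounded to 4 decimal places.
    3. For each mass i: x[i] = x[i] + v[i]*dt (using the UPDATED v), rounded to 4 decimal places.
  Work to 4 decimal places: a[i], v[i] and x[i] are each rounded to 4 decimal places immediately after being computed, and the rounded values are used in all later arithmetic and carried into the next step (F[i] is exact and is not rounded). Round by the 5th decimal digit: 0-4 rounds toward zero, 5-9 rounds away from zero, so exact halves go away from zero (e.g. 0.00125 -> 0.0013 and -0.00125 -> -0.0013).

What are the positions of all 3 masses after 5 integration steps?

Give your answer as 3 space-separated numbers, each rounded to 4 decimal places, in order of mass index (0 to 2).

Step 0: x=[5.0000 7.0000 10.0000] v=[0.0000 1.0000 0.0000]
Step 1: x=[4.9400 7.1200 10.0000] v=[-0.6000 1.2000 0.0000]
Step 2: x=[4.8248 7.2540 10.0024] v=[-1.1520 1.3400 0.0240]
Step 3: x=[4.6617 7.3944 10.0098] v=[-1.6311 1.4038 0.0743]
Step 4: x=[4.4600 7.5324 10.0249] v=[-2.0169 1.3803 0.1512]
Step 5: x=[4.2306 7.6588 10.0502] v=[-2.2944 1.2643 0.2527]

Answer: 4.2306 7.6588 10.0502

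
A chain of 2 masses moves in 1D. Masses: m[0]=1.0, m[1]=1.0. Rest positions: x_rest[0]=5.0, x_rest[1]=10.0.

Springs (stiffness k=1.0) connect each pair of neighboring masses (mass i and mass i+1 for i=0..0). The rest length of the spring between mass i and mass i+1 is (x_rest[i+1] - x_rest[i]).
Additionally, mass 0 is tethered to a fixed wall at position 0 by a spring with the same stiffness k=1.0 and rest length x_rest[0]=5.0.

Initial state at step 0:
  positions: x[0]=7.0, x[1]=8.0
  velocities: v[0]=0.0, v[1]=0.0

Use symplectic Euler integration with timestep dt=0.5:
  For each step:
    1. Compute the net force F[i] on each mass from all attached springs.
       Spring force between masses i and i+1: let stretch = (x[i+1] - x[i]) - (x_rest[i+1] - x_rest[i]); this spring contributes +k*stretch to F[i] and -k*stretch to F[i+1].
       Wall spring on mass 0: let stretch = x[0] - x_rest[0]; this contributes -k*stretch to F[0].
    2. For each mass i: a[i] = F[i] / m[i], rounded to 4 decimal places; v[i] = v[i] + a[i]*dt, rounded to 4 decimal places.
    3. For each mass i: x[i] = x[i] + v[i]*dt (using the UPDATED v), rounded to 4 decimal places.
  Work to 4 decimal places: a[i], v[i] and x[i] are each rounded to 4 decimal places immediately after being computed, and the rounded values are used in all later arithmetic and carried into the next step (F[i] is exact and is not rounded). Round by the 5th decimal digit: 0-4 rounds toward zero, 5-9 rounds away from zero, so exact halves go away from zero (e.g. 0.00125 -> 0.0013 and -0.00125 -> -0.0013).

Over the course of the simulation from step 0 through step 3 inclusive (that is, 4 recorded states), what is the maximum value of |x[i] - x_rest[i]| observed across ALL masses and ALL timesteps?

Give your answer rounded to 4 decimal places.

Answer: 2.6562

Derivation:
Step 0: x=[7.0000 8.0000] v=[0.0000 0.0000]
Step 1: x=[5.5000 9.0000] v=[-3.0000 2.0000]
Step 2: x=[3.5000 10.3750] v=[-4.0000 2.7500]
Step 3: x=[2.3438 11.2813] v=[-2.3125 1.8125]
Max displacement = 2.6562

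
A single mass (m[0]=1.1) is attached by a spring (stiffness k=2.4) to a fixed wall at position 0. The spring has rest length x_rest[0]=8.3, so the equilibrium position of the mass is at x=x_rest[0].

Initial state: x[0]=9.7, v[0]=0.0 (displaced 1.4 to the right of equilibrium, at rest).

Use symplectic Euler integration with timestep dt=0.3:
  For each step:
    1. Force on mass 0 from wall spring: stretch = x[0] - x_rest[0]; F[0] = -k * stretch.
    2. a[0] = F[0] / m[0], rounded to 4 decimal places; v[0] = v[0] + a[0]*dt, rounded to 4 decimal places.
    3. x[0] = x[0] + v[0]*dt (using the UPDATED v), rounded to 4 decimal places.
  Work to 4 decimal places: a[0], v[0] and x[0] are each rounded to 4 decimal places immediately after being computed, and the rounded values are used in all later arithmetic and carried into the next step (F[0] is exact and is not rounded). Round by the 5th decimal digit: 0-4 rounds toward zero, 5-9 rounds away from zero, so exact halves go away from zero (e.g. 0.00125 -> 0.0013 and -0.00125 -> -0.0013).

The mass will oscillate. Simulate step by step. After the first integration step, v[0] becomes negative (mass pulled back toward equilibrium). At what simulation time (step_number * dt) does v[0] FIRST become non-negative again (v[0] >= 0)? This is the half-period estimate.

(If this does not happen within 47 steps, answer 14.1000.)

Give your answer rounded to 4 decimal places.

Answer: 2.4000

Derivation:
Step 0: x=[9.7000] v=[0.0000]
Step 1: x=[9.4251] v=[-0.9164]
Step 2: x=[8.9293] v=[-1.6528]
Step 3: x=[8.3099] v=[-2.0647]
Step 4: x=[7.6885] v=[-2.0712]
Step 5: x=[7.1872] v=[-1.6709]
Step 6: x=[6.9045] v=[-0.9425]
Step 7: x=[6.8958] v=[-0.0291]
Step 8: x=[7.1628] v=[0.8900]
First v>=0 after going negative at step 8, time=2.4000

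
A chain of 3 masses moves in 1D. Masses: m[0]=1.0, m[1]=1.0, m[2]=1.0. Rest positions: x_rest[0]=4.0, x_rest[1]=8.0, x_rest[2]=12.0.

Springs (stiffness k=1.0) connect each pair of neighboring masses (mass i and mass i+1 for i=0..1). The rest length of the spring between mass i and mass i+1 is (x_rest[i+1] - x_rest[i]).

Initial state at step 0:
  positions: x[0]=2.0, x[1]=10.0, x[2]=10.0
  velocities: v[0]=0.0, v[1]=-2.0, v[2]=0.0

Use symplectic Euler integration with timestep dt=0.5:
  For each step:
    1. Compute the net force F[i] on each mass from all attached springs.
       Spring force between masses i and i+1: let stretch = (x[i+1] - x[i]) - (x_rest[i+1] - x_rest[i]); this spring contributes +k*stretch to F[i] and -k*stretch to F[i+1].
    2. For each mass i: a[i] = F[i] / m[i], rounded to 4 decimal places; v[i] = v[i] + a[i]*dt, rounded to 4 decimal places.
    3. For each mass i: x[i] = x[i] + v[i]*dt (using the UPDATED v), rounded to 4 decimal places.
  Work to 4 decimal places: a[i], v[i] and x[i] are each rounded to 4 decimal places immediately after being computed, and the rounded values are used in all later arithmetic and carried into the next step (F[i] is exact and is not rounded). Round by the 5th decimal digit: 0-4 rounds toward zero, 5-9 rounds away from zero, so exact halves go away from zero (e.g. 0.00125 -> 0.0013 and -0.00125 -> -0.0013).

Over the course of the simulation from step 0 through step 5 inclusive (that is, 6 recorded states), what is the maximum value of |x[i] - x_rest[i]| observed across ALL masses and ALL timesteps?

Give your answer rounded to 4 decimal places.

Answer: 5.0000

Derivation:
Step 0: x=[2.0000 10.0000 10.0000] v=[0.0000 -2.0000 0.0000]
Step 1: x=[3.0000 7.0000 11.0000] v=[2.0000 -6.0000 2.0000]
Step 2: x=[4.0000 4.0000 12.0000] v=[2.0000 -6.0000 2.0000]
Step 3: x=[4.0000 3.0000 12.0000] v=[0.0000 -2.0000 0.0000]
Step 4: x=[2.7500 4.5000 10.7500] v=[-2.5000 3.0000 -2.5000]
Step 5: x=[0.9375 7.1250 8.9375] v=[-3.6250 5.2500 -3.6250]
Max displacement = 5.0000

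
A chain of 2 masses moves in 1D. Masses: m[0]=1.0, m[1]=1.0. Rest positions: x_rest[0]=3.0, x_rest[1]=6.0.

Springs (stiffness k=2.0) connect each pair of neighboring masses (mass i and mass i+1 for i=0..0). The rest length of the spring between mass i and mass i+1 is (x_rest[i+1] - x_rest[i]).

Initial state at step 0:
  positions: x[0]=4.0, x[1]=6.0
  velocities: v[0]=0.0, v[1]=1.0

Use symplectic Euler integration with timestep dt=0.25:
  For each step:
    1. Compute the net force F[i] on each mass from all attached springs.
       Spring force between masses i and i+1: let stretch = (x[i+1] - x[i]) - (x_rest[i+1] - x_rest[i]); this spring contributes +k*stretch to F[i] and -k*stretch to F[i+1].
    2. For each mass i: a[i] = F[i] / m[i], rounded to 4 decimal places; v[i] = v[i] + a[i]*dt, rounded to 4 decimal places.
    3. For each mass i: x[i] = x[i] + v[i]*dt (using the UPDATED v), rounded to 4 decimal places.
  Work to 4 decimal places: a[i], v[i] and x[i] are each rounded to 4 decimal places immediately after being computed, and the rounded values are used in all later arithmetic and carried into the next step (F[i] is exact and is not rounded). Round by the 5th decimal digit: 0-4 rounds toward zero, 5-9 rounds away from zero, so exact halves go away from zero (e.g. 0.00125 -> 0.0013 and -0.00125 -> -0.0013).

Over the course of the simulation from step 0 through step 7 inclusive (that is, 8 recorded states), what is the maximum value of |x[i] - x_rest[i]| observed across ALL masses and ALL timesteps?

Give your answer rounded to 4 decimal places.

Answer: 1.7893

Derivation:
Step 0: x=[4.0000 6.0000] v=[0.0000 1.0000]
Step 1: x=[3.8750 6.3750] v=[-0.5000 1.5000]
Step 2: x=[3.6875 6.8125] v=[-0.7500 1.7500]
Step 3: x=[3.5156 7.2344] v=[-0.6875 1.6875]
Step 4: x=[3.4336 7.5664] v=[-0.3281 1.3281]
Step 5: x=[3.4932 7.7568] v=[0.2383 0.7617]
Step 6: x=[3.7107 7.7893] v=[0.8701 0.1299]
Step 7: x=[4.0631 7.6870] v=[1.4094 -0.4094]
Max displacement = 1.7893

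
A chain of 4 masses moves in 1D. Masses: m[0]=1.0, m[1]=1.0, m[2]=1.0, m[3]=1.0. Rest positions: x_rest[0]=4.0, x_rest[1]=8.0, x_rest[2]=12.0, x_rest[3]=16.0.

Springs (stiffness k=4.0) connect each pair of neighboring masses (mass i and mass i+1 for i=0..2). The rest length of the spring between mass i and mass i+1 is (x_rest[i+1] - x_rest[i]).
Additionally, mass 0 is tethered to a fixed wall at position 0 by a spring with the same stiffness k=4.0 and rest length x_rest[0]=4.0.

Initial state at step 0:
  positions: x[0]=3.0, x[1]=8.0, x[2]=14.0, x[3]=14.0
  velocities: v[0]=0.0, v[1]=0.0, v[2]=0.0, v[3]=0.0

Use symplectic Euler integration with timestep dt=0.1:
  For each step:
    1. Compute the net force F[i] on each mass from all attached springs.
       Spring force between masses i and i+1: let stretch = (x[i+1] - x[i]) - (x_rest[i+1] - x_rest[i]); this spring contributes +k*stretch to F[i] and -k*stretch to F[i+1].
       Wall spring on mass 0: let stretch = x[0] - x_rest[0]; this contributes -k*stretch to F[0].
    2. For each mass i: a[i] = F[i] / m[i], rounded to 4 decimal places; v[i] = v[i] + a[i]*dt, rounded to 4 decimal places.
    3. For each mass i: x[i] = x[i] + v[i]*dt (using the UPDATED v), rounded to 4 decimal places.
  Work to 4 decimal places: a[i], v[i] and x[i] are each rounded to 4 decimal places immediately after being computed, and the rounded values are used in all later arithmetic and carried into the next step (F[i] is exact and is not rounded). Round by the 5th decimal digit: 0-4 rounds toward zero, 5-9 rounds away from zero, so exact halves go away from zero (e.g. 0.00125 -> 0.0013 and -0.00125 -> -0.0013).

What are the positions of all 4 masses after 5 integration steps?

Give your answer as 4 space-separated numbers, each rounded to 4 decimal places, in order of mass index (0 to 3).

Answer: 4.0326 8.3083 11.2659 15.8866

Derivation:
Step 0: x=[3.0000 8.0000 14.0000 14.0000] v=[0.0000 0.0000 0.0000 0.0000]
Step 1: x=[3.0800 8.0400 13.7600 14.1600] v=[0.8000 0.4000 -2.4000 1.6000]
Step 2: x=[3.2352 8.1104 13.3072 14.4640] v=[1.5520 0.7040 -4.5280 3.0400]
Step 3: x=[3.4560 8.1937 12.6928 14.8817] v=[2.2080 0.8326 -6.1440 4.1773]
Step 4: x=[3.7281 8.2674 11.9860 15.3719] v=[2.7207 0.7372 -7.0681 4.9017]
Step 5: x=[4.0326 8.3083 11.2659 15.8866] v=[3.0452 0.4089 -7.2012 5.1473]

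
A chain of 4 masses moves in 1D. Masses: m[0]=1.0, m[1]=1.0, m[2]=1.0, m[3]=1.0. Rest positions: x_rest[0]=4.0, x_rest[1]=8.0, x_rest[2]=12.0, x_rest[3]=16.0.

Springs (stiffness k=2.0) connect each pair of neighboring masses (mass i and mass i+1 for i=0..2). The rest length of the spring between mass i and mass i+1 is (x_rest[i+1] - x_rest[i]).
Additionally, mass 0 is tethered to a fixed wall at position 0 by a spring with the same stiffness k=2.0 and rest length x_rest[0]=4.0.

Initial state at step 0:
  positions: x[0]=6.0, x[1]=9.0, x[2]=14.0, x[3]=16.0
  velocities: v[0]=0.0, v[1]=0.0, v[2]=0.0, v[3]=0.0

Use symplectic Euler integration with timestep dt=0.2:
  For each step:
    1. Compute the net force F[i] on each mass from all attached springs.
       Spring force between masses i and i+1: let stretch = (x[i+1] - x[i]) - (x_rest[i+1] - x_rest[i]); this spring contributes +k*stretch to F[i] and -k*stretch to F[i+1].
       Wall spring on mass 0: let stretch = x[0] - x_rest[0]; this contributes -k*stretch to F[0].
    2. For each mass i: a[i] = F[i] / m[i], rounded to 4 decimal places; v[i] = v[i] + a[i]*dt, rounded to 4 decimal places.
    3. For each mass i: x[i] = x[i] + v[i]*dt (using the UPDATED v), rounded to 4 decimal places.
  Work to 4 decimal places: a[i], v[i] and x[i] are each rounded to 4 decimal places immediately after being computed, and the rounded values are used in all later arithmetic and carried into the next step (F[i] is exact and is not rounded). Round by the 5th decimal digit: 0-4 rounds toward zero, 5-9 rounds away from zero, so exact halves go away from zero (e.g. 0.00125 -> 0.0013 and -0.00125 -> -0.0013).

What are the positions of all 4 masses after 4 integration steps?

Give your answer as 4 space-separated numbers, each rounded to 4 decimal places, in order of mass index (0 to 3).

Answer: 4.2785 9.7706 12.4396 17.1717

Derivation:
Step 0: x=[6.0000 9.0000 14.0000 16.0000] v=[0.0000 0.0000 0.0000 0.0000]
Step 1: x=[5.7600 9.1600 13.7600 16.1600] v=[-1.2000 0.8000 -1.2000 0.8000]
Step 2: x=[5.3312 9.4160 13.3440 16.4480] v=[-2.1440 1.2800 -2.0800 1.4400]
Step 3: x=[4.8027 9.6595 12.8621 16.8077] v=[-2.6426 1.2173 -2.4096 1.7984]
Step 4: x=[4.2785 9.7706 12.4396 17.1717] v=[-2.6210 0.5556 -2.1124 1.8202]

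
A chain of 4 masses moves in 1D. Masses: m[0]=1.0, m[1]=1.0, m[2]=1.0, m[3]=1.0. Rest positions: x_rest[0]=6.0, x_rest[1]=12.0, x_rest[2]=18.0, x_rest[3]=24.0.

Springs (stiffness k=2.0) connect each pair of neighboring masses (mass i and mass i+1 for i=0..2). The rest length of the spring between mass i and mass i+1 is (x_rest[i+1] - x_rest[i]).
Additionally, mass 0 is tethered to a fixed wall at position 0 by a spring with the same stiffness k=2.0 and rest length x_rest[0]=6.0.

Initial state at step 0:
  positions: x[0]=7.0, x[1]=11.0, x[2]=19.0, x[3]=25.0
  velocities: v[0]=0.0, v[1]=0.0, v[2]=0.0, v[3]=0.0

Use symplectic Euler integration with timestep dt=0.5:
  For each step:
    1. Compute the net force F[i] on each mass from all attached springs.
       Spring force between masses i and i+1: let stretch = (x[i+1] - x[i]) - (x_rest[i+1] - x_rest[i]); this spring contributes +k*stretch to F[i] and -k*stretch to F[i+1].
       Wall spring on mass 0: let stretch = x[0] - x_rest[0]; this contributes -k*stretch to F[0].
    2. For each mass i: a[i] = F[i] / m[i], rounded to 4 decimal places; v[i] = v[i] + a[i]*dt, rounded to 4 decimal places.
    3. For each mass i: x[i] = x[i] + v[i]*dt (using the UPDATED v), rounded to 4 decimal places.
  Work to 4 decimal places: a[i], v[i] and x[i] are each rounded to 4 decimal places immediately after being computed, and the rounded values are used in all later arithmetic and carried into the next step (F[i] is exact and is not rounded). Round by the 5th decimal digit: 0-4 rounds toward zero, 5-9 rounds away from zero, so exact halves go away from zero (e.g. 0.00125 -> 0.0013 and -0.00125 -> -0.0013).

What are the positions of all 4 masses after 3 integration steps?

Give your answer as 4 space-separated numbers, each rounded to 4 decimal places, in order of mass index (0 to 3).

Answer: 6.3750 12.2500 19.1250 23.7500

Derivation:
Step 0: x=[7.0000 11.0000 19.0000 25.0000] v=[0.0000 0.0000 0.0000 0.0000]
Step 1: x=[5.5000 13.0000 18.0000 25.0000] v=[-3.0000 4.0000 -2.0000 0.0000]
Step 2: x=[5.0000 13.7500 18.0000 24.5000] v=[-1.0000 1.5000 0.0000 -1.0000]
Step 3: x=[6.3750 12.2500 19.1250 23.7500] v=[2.7500 -3.0000 2.2500 -1.5000]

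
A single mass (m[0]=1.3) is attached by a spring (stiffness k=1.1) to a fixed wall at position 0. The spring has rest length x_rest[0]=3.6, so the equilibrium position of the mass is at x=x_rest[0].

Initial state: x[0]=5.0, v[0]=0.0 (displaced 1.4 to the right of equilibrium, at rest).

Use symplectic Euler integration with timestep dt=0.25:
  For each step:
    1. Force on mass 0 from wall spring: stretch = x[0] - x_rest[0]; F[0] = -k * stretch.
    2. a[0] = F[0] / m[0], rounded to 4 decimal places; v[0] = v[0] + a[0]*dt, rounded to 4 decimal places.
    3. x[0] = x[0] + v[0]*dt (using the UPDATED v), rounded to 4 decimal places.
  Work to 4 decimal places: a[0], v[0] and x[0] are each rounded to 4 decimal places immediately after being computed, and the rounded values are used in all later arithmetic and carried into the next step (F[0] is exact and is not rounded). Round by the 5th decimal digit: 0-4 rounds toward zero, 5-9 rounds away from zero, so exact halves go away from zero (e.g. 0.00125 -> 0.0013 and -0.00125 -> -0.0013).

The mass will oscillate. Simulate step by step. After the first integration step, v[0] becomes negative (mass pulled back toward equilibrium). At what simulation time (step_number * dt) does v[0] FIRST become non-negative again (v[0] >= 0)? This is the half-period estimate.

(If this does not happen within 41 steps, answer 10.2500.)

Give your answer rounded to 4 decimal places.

Answer: 3.5000

Derivation:
Step 0: x=[5.0000] v=[0.0000]
Step 1: x=[4.9260] v=[-0.2962]
Step 2: x=[4.7818] v=[-0.5767]
Step 3: x=[4.5751] v=[-0.8267]
Step 4: x=[4.3169] v=[-1.0330]
Step 5: x=[4.0207] v=[-1.1847]
Step 6: x=[3.7023] v=[-1.2737]
Step 7: x=[3.3785] v=[-1.2954]
Step 8: x=[3.0664] v=[-1.2486]
Step 9: x=[2.7825] v=[-1.1357]
Step 10: x=[2.5418] v=[-0.9628]
Step 11: x=[2.3571] v=[-0.7390]
Step 12: x=[2.2381] v=[-0.4761]
Step 13: x=[2.1911] v=[-0.1880]
Step 14: x=[2.2186] v=[0.1100]
First v>=0 after going negative at step 14, time=3.5000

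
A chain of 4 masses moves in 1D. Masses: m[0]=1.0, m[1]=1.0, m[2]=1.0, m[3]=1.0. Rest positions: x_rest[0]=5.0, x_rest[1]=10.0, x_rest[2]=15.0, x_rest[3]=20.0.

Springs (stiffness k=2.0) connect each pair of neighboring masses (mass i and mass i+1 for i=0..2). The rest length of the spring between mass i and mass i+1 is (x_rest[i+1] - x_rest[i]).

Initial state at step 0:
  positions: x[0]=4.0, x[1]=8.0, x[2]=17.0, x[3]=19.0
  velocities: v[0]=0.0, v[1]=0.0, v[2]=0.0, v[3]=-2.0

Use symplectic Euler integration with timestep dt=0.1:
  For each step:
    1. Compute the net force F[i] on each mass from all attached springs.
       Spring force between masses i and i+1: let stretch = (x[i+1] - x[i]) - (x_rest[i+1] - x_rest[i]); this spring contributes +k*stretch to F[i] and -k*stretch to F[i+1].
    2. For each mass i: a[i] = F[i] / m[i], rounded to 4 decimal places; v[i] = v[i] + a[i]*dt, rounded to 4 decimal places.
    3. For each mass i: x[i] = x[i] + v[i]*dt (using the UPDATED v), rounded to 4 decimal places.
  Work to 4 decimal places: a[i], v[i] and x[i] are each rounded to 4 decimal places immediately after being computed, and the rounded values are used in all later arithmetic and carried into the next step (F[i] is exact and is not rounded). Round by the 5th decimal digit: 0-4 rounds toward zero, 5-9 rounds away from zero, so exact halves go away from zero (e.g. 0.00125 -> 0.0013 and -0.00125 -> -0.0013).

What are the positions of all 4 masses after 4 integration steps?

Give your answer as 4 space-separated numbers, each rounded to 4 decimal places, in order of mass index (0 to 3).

Step 0: x=[4.0000 8.0000 17.0000 19.0000] v=[0.0000 0.0000 0.0000 -2.0000]
Step 1: x=[3.9800 8.1000 16.8600 18.8600] v=[-0.2000 1.0000 -1.4000 -1.4000]
Step 2: x=[3.9424 8.2928 16.5848 18.7800] v=[-0.3760 1.9280 -2.7520 -0.8000]
Step 3: x=[3.8918 8.5644 16.1877 18.7561] v=[-0.5059 2.7163 -3.9714 -0.2390]
Step 4: x=[3.8347 8.8950 15.6895 18.7808] v=[-0.5714 3.3064 -4.9824 0.2473]

Answer: 3.8347 8.8950 15.6895 18.7808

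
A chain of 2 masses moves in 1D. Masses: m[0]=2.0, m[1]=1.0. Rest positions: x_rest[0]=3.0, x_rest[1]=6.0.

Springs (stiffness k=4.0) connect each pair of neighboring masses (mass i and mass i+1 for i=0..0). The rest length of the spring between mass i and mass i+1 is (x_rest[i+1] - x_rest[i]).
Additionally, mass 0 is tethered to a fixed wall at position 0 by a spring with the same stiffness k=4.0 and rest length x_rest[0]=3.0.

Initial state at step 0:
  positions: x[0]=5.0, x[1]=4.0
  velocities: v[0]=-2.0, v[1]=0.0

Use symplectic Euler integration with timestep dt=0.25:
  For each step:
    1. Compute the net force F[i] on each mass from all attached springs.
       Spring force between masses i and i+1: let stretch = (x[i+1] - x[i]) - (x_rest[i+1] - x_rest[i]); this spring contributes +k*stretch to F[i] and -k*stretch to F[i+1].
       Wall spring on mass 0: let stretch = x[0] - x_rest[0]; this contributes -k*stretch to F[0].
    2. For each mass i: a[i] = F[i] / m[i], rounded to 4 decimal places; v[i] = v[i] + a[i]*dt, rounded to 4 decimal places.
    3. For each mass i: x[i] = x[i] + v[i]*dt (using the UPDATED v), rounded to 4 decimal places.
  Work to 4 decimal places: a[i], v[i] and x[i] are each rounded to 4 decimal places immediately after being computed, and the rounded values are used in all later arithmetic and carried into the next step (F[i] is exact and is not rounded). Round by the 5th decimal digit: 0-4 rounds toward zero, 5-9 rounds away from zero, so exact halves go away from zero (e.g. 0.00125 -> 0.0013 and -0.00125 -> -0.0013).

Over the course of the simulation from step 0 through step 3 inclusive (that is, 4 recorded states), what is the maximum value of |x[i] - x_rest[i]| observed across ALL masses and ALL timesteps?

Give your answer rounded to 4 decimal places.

Step 0: x=[5.0000 4.0000] v=[-2.0000 0.0000]
Step 1: x=[3.7500 5.0000] v=[-5.0000 4.0000]
Step 2: x=[2.1875 6.4375] v=[-6.2500 5.7500]
Step 3: x=[0.8828 7.5625] v=[-5.2188 4.5000]
Max displacement = 2.1172

Answer: 2.1172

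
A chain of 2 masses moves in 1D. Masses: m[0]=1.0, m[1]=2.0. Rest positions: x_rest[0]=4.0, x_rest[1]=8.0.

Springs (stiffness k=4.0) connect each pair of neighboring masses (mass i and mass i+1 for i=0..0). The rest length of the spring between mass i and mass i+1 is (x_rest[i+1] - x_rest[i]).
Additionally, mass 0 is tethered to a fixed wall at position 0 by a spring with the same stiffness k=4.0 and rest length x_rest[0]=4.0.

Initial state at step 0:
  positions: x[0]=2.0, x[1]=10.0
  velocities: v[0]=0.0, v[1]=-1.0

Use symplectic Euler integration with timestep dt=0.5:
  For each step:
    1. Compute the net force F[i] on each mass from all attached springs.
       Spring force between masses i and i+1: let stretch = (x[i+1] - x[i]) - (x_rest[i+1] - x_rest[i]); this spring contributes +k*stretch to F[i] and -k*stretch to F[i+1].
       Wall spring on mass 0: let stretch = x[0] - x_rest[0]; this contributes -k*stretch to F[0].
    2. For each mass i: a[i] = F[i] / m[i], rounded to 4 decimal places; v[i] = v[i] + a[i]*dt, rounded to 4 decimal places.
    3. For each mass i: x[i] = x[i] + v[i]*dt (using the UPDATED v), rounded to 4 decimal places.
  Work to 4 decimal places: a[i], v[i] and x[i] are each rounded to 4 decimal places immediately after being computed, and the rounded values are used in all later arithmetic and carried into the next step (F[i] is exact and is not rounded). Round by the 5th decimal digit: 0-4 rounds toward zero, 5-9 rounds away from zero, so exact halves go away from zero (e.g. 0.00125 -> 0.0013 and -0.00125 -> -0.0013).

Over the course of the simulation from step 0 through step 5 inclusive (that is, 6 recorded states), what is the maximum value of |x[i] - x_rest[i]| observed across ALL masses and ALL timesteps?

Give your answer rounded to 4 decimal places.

Answer: 4.7500

Derivation:
Step 0: x=[2.0000 10.0000] v=[0.0000 -1.0000]
Step 1: x=[8.0000 7.5000] v=[12.0000 -5.0000]
Step 2: x=[5.5000 7.2500] v=[-5.0000 -0.5000]
Step 3: x=[-0.7500 8.1250] v=[-12.5000 1.7500]
Step 4: x=[2.6250 6.5625] v=[6.7500 -3.1250]
Step 5: x=[7.3125 5.0313] v=[9.3750 -3.0625]
Max displacement = 4.7500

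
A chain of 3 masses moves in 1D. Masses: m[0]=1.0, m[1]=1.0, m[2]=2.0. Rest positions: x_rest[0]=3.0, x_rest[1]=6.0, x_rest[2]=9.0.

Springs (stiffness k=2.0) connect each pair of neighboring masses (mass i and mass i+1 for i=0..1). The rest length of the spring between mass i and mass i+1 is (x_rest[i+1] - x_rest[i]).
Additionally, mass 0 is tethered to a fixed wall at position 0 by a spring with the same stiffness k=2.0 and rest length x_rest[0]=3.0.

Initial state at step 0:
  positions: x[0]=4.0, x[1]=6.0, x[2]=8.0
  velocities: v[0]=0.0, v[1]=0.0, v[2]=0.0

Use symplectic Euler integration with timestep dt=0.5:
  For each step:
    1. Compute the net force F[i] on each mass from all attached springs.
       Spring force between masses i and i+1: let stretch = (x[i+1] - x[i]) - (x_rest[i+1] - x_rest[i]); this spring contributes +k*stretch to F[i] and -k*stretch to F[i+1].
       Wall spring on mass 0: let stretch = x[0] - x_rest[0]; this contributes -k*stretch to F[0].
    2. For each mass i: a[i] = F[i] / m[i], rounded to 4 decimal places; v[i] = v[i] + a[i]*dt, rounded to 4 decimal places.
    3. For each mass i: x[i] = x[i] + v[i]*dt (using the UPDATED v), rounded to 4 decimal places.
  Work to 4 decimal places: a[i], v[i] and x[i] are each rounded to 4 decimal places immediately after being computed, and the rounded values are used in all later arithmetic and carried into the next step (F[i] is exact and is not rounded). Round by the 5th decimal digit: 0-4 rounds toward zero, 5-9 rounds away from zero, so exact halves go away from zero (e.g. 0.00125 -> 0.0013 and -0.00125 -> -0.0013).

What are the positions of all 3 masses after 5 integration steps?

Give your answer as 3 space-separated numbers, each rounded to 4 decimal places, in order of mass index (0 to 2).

Step 0: x=[4.0000 6.0000 8.0000] v=[0.0000 0.0000 0.0000]
Step 1: x=[3.0000 6.0000 8.2500] v=[-2.0000 0.0000 0.5000]
Step 2: x=[2.0000 5.6250 8.6875] v=[-2.0000 -0.7500 0.8750]
Step 3: x=[1.8125 4.9688 9.1094] v=[-0.3750 -1.3125 0.8438]
Step 4: x=[2.2969 4.8047 9.2462] v=[0.9688 -0.3282 0.2735]
Step 5: x=[2.8868 5.6075 9.0226] v=[1.1797 1.6055 -0.4473]

Answer: 2.8868 5.6075 9.0226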